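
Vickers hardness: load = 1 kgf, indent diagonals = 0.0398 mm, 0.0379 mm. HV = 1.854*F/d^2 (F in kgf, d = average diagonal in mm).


d_avg = (0.0398+0.0379)/2 = 0.03885 mm
HV = 1.854*1/0.03885^2 = 1228

1228


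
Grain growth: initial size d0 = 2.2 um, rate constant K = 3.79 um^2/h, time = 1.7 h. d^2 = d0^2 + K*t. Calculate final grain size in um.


d^2 = 2.2^2 + 3.79*1.7 = 11.283
d = sqrt(11.283) = 3.36 um

3.36


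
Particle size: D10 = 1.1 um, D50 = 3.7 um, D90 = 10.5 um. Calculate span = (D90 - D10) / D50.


Span = (10.5 - 1.1) / 3.7 = 9.4 / 3.7 = 2.541

2.541


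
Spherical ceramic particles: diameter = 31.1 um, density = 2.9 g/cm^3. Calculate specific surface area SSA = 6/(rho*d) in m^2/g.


SSA = 6 / (2.9 * 31.1) = 0.067 m^2/g

0.067


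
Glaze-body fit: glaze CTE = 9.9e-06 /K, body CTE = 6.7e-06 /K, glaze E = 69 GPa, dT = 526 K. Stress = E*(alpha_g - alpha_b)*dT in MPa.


Stress = 69*1000*(9.9e-06 - 6.7e-06)*526 = 116.1 MPa

116.1


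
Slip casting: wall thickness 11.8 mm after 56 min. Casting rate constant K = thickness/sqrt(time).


K = 11.8 / sqrt(56) = 11.8 / 7.4833 = 1.577 mm/min^0.5

1.577


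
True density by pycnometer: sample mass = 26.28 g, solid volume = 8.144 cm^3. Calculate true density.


TD = 26.28 / 8.144 = 3.227 g/cm^3

3.227


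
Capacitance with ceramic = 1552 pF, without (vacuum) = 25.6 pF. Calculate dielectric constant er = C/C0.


er = 1552 / 25.6 = 60.63

60.63


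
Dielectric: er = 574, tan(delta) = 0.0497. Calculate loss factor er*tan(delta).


Loss = 574 * 0.0497 = 28.528

28.528


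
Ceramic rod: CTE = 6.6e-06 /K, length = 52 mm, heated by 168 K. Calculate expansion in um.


dL = 6.6e-06 * 52 * 168 * 1000 = 57.658 um

57.658


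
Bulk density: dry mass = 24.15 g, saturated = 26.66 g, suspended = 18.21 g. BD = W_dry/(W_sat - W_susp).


BD = 24.15 / (26.66 - 18.21) = 24.15 / 8.45 = 2.858 g/cm^3

2.858


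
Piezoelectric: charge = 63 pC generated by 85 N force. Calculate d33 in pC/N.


d33 = 63 / 85 = 0.7 pC/N

0.7


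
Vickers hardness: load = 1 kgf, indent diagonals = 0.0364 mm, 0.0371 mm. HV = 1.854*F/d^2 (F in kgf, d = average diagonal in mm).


d_avg = (0.0364+0.0371)/2 = 0.03675 mm
HV = 1.854*1/0.03675^2 = 1373

1373


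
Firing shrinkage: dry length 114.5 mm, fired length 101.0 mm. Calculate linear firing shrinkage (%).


FS = (114.5 - 101.0) / 114.5 * 100 = 11.79%

11.79


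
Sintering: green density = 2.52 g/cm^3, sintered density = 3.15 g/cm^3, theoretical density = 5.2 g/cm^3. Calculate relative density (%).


Relative = 3.15 / 5.2 * 100 = 60.6%

60.6


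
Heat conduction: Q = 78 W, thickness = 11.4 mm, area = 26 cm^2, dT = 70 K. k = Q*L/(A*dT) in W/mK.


k = 78*11.4/1000/(26/10000*70) = 4.89 W/mK

4.89


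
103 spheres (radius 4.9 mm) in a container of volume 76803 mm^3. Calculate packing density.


V_sphere = 4/3*pi*4.9^3 = 492.807 mm^3
Total V = 103*492.807 = 50759.121 mm^3
PD = 50759.121 / 76803 = 0.661

0.661


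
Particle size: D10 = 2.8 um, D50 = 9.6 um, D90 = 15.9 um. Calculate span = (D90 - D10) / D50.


Span = (15.9 - 2.8) / 9.6 = 13.1 / 9.6 = 1.365

1.365


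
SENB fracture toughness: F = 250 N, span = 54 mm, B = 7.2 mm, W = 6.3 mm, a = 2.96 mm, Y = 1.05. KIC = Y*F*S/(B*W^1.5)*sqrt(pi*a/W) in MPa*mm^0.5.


KIC = 1.05*250*54/(7.2*6.3^1.5)*sqrt(pi*2.96/6.3) = 151.26

151.26


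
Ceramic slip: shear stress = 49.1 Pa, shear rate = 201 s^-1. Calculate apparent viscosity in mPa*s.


eta = tau/gamma * 1000 = 49.1/201 * 1000 = 244.3 mPa*s

244.3


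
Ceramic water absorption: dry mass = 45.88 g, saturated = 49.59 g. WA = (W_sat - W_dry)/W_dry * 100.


WA = (49.59 - 45.88) / 45.88 * 100 = 8.09%

8.09


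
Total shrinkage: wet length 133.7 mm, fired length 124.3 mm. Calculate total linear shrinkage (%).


TS = (133.7 - 124.3) / 133.7 * 100 = 7.03%

7.03


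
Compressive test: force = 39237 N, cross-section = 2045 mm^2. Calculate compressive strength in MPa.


CS = 39237 / 2045 = 19.2 MPa

19.2


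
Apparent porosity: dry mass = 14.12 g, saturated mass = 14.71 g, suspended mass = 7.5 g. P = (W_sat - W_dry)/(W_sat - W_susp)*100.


P = (14.71 - 14.12) / (14.71 - 7.5) * 100 = 0.59 / 7.21 * 100 = 8.2%

8.2


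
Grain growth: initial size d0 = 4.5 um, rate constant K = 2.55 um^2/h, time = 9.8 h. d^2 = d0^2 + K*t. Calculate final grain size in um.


d^2 = 4.5^2 + 2.55*9.8 = 45.24
d = sqrt(45.24) = 6.73 um

6.73


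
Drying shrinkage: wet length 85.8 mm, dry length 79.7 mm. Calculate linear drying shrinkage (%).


DS = (85.8 - 79.7) / 85.8 * 100 = 7.11%

7.11


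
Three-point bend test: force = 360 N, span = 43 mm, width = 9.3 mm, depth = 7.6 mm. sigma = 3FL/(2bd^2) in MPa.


sigma = 3*360*43/(2*9.3*7.6^2) = 43.2 MPa

43.2


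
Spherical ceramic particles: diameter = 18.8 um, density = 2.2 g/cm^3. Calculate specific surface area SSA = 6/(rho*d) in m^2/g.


SSA = 6 / (2.2 * 18.8) = 0.145 m^2/g

0.145


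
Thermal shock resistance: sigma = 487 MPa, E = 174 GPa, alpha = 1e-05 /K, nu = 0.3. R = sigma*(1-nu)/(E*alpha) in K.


R = 487*(1-0.3)/(174*1000*1e-05) = 196 K

196


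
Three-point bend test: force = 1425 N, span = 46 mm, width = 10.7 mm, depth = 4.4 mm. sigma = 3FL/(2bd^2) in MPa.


sigma = 3*1425*46/(2*10.7*4.4^2) = 474.7 MPa

474.7


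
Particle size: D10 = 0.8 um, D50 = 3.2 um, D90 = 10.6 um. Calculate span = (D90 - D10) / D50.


Span = (10.6 - 0.8) / 3.2 = 9.8 / 3.2 = 3.063

3.063


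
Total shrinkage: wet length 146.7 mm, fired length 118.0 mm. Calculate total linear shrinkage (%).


TS = (146.7 - 118.0) / 146.7 * 100 = 19.56%

19.56


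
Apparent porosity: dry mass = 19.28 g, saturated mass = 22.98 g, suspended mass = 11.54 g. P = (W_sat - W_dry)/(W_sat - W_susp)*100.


P = (22.98 - 19.28) / (22.98 - 11.54) * 100 = 3.7 / 11.44 * 100 = 32.3%

32.3


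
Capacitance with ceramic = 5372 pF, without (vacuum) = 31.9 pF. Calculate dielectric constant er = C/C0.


er = 5372 / 31.9 = 168.4

168.4


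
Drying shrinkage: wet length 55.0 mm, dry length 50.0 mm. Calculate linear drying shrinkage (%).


DS = (55.0 - 50.0) / 55.0 * 100 = 9.09%

9.09


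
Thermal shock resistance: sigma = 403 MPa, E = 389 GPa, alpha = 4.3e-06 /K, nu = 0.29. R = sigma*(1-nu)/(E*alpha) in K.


R = 403*(1-0.29)/(389*1000*4.3e-06) = 171 K

171


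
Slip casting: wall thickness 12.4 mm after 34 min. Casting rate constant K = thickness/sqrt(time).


K = 12.4 / sqrt(34) = 12.4 / 5.831 = 2.127 mm/min^0.5

2.127


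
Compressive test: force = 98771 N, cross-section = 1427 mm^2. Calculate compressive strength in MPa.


CS = 98771 / 1427 = 69.2 MPa

69.2


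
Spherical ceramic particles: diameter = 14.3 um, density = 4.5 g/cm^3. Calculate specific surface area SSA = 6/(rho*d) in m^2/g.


SSA = 6 / (4.5 * 14.3) = 0.093 m^2/g

0.093


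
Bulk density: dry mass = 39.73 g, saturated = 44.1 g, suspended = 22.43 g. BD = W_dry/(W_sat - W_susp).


BD = 39.73 / (44.1 - 22.43) = 39.73 / 21.67 = 1.833 g/cm^3

1.833


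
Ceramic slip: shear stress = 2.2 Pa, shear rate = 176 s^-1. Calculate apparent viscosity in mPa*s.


eta = tau/gamma * 1000 = 2.2/176 * 1000 = 12.5 mPa*s

12.5


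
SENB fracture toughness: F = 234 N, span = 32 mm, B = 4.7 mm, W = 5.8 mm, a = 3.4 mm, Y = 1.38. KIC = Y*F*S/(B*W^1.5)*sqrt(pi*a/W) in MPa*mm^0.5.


KIC = 1.38*234*32/(4.7*5.8^1.5)*sqrt(pi*3.4/5.8) = 213.6

213.6


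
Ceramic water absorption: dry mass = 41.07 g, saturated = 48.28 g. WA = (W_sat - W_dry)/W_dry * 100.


WA = (48.28 - 41.07) / 41.07 * 100 = 17.56%

17.56


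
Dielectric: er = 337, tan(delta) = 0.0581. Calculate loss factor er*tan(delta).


Loss = 337 * 0.0581 = 19.58

19.58


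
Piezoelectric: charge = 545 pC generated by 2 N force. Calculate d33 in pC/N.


d33 = 545 / 2 = 272.5 pC/N

272.5


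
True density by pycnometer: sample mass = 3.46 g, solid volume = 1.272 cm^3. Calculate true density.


TD = 3.46 / 1.272 = 2.72 g/cm^3

2.72


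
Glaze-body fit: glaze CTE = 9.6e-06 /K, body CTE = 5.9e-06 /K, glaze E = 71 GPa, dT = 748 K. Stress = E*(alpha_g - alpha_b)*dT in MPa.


Stress = 71*1000*(9.6e-06 - 5.9e-06)*748 = 196.5 MPa

196.5


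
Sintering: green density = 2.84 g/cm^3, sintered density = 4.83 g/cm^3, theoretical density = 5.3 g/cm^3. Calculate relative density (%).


Relative = 4.83 / 5.3 * 100 = 91.1%

91.1


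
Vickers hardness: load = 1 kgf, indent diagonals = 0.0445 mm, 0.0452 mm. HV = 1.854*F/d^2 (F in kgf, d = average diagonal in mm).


d_avg = (0.0445+0.0452)/2 = 0.04485 mm
HV = 1.854*1/0.04485^2 = 922

922


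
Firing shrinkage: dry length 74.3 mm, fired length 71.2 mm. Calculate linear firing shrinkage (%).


FS = (74.3 - 71.2) / 74.3 * 100 = 4.17%

4.17


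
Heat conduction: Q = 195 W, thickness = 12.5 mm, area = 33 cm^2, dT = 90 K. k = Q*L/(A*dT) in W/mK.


k = 195*12.5/1000/(33/10000*90) = 8.21 W/mK

8.21


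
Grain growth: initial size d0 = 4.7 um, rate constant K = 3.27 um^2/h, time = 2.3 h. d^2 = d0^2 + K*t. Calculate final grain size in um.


d^2 = 4.7^2 + 3.27*2.3 = 29.611
d = sqrt(29.611) = 5.44 um

5.44


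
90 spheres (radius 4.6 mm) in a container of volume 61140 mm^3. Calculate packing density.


V_sphere = 4/3*pi*4.6^3 = 407.7201 mm^3
Total V = 90*407.7201 = 36694.809 mm^3
PD = 36694.809 / 61140 = 0.6

0.6


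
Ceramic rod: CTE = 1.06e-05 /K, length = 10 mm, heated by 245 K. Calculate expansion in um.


dL = 1.06e-05 * 10 * 245 * 1000 = 25.97 um

25.97


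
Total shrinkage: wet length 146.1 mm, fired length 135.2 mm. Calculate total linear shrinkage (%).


TS = (146.1 - 135.2) / 146.1 * 100 = 7.46%

7.46


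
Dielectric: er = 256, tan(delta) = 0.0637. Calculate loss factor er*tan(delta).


Loss = 256 * 0.0637 = 16.307

16.307


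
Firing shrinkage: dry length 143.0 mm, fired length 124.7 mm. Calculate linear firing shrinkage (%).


FS = (143.0 - 124.7) / 143.0 * 100 = 12.8%

12.8


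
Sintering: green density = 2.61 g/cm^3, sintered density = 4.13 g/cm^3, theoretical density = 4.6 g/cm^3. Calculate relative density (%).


Relative = 4.13 / 4.6 * 100 = 89.8%

89.8


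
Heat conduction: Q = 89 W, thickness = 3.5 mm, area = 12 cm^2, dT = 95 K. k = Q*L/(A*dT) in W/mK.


k = 89*3.5/1000/(12/10000*95) = 2.73 W/mK

2.73


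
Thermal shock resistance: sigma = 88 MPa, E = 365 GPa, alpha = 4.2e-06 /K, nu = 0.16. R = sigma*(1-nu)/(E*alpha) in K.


R = 88*(1-0.16)/(365*1000*4.2e-06) = 48 K

48


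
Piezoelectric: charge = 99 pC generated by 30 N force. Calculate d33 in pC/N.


d33 = 99 / 30 = 3.3 pC/N

3.3


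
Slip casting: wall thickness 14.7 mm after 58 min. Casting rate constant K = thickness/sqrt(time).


K = 14.7 / sqrt(58) = 14.7 / 7.6158 = 1.93 mm/min^0.5

1.93


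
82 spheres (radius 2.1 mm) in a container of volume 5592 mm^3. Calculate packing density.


V_sphere = 4/3*pi*2.1^3 = 38.7924 mm^3
Total V = 82*38.7924 = 3180.9768 mm^3
PD = 3180.9768 / 5592 = 0.569

0.569


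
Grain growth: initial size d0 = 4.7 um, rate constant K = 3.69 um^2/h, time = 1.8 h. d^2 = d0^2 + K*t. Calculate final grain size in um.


d^2 = 4.7^2 + 3.69*1.8 = 28.732
d = sqrt(28.732) = 5.36 um

5.36


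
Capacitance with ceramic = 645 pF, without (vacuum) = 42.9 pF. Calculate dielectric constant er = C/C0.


er = 645 / 42.9 = 15.03

15.03


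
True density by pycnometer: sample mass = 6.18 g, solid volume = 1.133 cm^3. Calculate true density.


TD = 6.18 / 1.133 = 5.455 g/cm^3

5.455


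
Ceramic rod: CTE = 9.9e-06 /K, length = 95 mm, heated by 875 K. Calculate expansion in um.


dL = 9.9e-06 * 95 * 875 * 1000 = 822.938 um

822.938


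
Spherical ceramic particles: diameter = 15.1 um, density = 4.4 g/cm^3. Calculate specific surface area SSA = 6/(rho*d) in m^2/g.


SSA = 6 / (4.4 * 15.1) = 0.09 m^2/g

0.09


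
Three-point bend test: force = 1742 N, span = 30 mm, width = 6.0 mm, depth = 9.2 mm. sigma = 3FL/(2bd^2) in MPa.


sigma = 3*1742*30/(2*6.0*9.2^2) = 154.4 MPa

154.4


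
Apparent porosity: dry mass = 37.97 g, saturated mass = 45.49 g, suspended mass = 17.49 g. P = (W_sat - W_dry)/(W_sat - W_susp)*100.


P = (45.49 - 37.97) / (45.49 - 17.49) * 100 = 7.52 / 28.0 * 100 = 26.9%

26.9


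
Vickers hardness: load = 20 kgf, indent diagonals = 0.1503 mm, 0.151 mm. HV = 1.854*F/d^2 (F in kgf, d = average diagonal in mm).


d_avg = (0.1503+0.151)/2 = 0.15065 mm
HV = 1.854*20/0.15065^2 = 1634

1634


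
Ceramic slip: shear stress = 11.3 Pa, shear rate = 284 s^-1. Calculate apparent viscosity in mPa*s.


eta = tau/gamma * 1000 = 11.3/284 * 1000 = 39.8 mPa*s

39.8


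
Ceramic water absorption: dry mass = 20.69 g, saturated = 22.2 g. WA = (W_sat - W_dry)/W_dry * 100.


WA = (22.2 - 20.69) / 20.69 * 100 = 7.3%

7.3


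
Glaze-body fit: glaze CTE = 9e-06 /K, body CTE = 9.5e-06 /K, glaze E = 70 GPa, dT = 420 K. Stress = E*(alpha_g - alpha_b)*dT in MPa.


Stress = 70*1000*(9e-06 - 9.5e-06)*420 = -14.7 MPa

-14.7


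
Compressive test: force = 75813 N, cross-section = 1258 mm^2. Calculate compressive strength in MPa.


CS = 75813 / 1258 = 60.3 MPa

60.3


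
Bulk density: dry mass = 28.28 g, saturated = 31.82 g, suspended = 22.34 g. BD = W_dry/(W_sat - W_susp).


BD = 28.28 / (31.82 - 22.34) = 28.28 / 9.48 = 2.983 g/cm^3

2.983


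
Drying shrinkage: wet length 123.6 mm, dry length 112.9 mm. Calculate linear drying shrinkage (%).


DS = (123.6 - 112.9) / 123.6 * 100 = 8.66%

8.66


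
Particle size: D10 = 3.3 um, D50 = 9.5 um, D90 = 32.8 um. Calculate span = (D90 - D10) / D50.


Span = (32.8 - 3.3) / 9.5 = 29.5 / 9.5 = 3.105

3.105


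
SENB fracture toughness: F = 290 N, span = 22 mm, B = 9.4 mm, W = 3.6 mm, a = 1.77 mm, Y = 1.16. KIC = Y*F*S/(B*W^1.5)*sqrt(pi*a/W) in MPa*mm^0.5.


KIC = 1.16*290*22/(9.4*3.6^1.5)*sqrt(pi*1.77/3.6) = 143.25

143.25


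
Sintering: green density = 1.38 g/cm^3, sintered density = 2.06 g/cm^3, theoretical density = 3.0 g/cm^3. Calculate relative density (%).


Relative = 2.06 / 3.0 * 100 = 68.7%

68.7


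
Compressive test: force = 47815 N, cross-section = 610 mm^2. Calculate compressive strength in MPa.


CS = 47815 / 610 = 78.4 MPa

78.4


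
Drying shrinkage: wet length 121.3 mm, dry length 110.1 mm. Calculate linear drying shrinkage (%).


DS = (121.3 - 110.1) / 121.3 * 100 = 9.23%

9.23


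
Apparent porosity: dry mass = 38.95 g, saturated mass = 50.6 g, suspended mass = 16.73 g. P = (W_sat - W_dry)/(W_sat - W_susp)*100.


P = (50.6 - 38.95) / (50.6 - 16.73) * 100 = 11.65 / 33.87 * 100 = 34.4%

34.4


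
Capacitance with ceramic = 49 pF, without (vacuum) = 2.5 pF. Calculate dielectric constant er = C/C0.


er = 49 / 2.5 = 19.6

19.6


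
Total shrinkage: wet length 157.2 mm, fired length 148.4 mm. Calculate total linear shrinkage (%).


TS = (157.2 - 148.4) / 157.2 * 100 = 5.6%

5.6


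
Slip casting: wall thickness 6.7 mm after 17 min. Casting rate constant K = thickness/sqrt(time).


K = 6.7 / sqrt(17) = 6.7 / 4.1231 = 1.625 mm/min^0.5

1.625


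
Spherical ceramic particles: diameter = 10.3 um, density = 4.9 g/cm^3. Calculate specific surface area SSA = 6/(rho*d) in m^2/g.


SSA = 6 / (4.9 * 10.3) = 0.119 m^2/g

0.119


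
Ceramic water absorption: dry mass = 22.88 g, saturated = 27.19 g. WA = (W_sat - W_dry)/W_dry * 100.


WA = (27.19 - 22.88) / 22.88 * 100 = 18.84%

18.84


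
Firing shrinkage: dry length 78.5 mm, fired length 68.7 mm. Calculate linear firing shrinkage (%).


FS = (78.5 - 68.7) / 78.5 * 100 = 12.48%

12.48


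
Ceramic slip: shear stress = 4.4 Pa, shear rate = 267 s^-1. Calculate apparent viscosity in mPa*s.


eta = tau/gamma * 1000 = 4.4/267 * 1000 = 16.5 mPa*s

16.5


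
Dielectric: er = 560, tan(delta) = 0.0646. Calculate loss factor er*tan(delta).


Loss = 560 * 0.0646 = 36.176

36.176


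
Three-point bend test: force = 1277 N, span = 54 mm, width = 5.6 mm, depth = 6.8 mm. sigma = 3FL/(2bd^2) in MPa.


sigma = 3*1277*54/(2*5.6*6.8^2) = 399.5 MPa

399.5


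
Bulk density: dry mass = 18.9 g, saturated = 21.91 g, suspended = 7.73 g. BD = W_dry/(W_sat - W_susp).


BD = 18.9 / (21.91 - 7.73) = 18.9 / 14.18 = 1.333 g/cm^3

1.333


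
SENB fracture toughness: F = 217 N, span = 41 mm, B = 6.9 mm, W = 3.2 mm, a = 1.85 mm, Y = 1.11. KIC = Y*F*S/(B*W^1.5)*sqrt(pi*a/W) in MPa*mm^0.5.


KIC = 1.11*217*41/(6.9*3.2^1.5)*sqrt(pi*1.85/3.2) = 336.96

336.96


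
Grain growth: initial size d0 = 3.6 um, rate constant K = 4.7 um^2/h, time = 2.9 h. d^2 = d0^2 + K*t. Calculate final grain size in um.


d^2 = 3.6^2 + 4.7*2.9 = 26.59
d = sqrt(26.59) = 5.16 um

5.16


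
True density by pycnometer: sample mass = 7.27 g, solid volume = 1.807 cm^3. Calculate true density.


TD = 7.27 / 1.807 = 4.023 g/cm^3

4.023


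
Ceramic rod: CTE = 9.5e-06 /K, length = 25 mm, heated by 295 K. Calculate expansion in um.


dL = 9.5e-06 * 25 * 295 * 1000 = 70.063 um

70.063


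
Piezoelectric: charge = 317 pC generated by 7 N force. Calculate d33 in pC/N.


d33 = 317 / 7 = 45.3 pC/N

45.3


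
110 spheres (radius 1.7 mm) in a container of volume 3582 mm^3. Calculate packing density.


V_sphere = 4/3*pi*1.7^3 = 20.5795 mm^3
Total V = 110*20.5795 = 2263.745 mm^3
PD = 2263.745 / 3582 = 0.632

0.632


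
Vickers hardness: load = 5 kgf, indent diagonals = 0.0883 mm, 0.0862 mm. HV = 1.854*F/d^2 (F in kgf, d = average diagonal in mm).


d_avg = (0.0883+0.0862)/2 = 0.08725 mm
HV = 1.854*5/0.08725^2 = 1218

1218


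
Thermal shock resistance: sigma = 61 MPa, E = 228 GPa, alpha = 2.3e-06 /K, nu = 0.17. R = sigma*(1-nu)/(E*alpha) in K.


R = 61*(1-0.17)/(228*1000*2.3e-06) = 97 K

97


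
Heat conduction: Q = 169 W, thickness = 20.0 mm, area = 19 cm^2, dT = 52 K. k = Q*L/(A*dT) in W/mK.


k = 169*20.0/1000/(19/10000*52) = 34.21 W/mK

34.21


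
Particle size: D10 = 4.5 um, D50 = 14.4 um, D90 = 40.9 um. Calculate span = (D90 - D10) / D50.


Span = (40.9 - 4.5) / 14.4 = 36.4 / 14.4 = 2.528

2.528


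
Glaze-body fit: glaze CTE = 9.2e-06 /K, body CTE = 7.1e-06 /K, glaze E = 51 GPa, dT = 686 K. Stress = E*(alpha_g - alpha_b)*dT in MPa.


Stress = 51*1000*(9.2e-06 - 7.1e-06)*686 = 73.5 MPa

73.5


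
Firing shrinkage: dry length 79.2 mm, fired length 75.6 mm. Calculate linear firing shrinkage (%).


FS = (79.2 - 75.6) / 79.2 * 100 = 4.55%

4.55


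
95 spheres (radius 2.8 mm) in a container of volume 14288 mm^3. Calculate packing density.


V_sphere = 4/3*pi*2.8^3 = 91.9523 mm^3
Total V = 95*91.9523 = 8735.4685 mm^3
PD = 8735.4685 / 14288 = 0.611

0.611


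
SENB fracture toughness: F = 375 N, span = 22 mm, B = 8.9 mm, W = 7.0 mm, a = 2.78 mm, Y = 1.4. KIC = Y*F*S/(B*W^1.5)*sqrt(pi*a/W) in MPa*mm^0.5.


KIC = 1.4*375*22/(8.9*7.0^1.5)*sqrt(pi*2.78/7.0) = 78.27

78.27


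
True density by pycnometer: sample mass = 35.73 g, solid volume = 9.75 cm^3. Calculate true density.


TD = 35.73 / 9.75 = 3.665 g/cm^3

3.665


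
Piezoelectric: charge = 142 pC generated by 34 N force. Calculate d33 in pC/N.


d33 = 142 / 34 = 4.2 pC/N

4.2


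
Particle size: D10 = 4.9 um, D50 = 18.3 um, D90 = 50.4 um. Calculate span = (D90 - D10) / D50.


Span = (50.4 - 4.9) / 18.3 = 45.5 / 18.3 = 2.486

2.486


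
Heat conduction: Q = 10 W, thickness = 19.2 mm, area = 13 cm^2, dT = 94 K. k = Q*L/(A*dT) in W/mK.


k = 10*19.2/1000/(13/10000*94) = 1.57 W/mK

1.57


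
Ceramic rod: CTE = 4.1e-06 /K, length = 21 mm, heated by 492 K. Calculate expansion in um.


dL = 4.1e-06 * 21 * 492 * 1000 = 42.361 um

42.361


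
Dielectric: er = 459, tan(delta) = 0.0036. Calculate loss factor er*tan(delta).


Loss = 459 * 0.0036 = 1.652

1.652


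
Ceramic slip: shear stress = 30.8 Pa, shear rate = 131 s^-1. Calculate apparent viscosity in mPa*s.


eta = tau/gamma * 1000 = 30.8/131 * 1000 = 235.1 mPa*s

235.1


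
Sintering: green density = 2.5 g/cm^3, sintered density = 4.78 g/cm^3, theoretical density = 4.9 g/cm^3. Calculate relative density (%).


Relative = 4.78 / 4.9 * 100 = 97.6%

97.6


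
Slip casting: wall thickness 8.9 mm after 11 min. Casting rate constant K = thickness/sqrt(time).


K = 8.9 / sqrt(11) = 8.9 / 3.3166 = 2.683 mm/min^0.5

2.683


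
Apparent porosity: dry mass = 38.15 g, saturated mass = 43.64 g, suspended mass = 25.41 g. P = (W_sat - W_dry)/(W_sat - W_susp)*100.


P = (43.64 - 38.15) / (43.64 - 25.41) * 100 = 5.49 / 18.23 * 100 = 30.1%

30.1


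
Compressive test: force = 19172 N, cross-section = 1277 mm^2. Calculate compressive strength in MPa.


CS = 19172 / 1277 = 15.0 MPa

15.0


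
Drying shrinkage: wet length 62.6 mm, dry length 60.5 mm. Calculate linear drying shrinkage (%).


DS = (62.6 - 60.5) / 62.6 * 100 = 3.35%

3.35


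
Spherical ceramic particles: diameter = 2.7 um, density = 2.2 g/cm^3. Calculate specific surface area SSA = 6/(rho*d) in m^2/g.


SSA = 6 / (2.2 * 2.7) = 1.01 m^2/g

1.01


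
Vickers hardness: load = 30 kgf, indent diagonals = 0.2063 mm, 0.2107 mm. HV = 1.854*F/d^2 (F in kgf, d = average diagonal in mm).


d_avg = (0.2063+0.2107)/2 = 0.2085 mm
HV = 1.854*30/0.2085^2 = 1279

1279


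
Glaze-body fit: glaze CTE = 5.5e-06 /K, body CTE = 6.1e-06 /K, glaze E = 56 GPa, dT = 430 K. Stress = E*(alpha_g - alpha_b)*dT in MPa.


Stress = 56*1000*(5.5e-06 - 6.1e-06)*430 = -14.4 MPa

-14.4


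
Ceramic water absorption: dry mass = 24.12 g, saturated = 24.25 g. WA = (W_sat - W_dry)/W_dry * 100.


WA = (24.25 - 24.12) / 24.12 * 100 = 0.54%

0.54


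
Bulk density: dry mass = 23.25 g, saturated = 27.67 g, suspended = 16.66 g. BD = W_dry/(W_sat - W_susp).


BD = 23.25 / (27.67 - 16.66) = 23.25 / 11.01 = 2.112 g/cm^3

2.112


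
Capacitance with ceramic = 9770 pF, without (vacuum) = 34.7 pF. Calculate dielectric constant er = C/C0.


er = 9770 / 34.7 = 281.56

281.56


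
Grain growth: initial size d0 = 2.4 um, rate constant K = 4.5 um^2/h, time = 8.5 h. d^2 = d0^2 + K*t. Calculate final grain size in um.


d^2 = 2.4^2 + 4.5*8.5 = 44.01
d = sqrt(44.01) = 6.63 um

6.63


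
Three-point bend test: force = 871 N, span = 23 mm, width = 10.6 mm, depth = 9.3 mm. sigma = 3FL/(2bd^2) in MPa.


sigma = 3*871*23/(2*10.6*9.3^2) = 32.8 MPa

32.8


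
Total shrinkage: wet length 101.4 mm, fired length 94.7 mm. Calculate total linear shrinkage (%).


TS = (101.4 - 94.7) / 101.4 * 100 = 6.61%

6.61


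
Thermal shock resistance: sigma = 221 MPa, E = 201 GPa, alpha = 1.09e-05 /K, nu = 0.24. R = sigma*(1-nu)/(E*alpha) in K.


R = 221*(1-0.24)/(201*1000*1.09e-05) = 77 K

77


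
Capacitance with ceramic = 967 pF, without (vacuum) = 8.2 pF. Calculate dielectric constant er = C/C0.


er = 967 / 8.2 = 117.93

117.93


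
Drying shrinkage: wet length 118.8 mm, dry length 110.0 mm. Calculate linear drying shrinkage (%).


DS = (118.8 - 110.0) / 118.8 * 100 = 7.41%

7.41


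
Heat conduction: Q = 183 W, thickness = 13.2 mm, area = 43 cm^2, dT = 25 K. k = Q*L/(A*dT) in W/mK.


k = 183*13.2/1000/(43/10000*25) = 22.47 W/mK

22.47


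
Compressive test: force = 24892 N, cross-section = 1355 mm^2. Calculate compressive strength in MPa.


CS = 24892 / 1355 = 18.4 MPa

18.4


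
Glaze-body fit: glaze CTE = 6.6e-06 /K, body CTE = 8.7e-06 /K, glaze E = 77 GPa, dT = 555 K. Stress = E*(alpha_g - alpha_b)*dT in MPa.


Stress = 77*1000*(6.6e-06 - 8.7e-06)*555 = -89.7 MPa

-89.7


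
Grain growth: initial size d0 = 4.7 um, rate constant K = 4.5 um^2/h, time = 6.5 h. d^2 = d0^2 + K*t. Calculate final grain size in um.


d^2 = 4.7^2 + 4.5*6.5 = 51.34
d = sqrt(51.34) = 7.17 um

7.17


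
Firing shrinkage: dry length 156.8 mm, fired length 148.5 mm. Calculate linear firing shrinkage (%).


FS = (156.8 - 148.5) / 156.8 * 100 = 5.29%

5.29


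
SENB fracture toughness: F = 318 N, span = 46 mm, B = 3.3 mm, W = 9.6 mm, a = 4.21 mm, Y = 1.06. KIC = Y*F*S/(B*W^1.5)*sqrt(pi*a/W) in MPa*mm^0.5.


KIC = 1.06*318*46/(3.3*9.6^1.5)*sqrt(pi*4.21/9.6) = 185.42

185.42


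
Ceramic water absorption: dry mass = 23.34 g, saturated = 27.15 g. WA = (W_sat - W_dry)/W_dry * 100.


WA = (27.15 - 23.34) / 23.34 * 100 = 16.32%

16.32


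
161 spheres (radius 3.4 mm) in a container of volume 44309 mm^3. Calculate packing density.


V_sphere = 4/3*pi*3.4^3 = 164.6362 mm^3
Total V = 161*164.6362 = 26506.4282 mm^3
PD = 26506.4282 / 44309 = 0.598

0.598


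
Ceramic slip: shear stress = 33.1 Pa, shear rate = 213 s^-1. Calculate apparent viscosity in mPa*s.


eta = tau/gamma * 1000 = 33.1/213 * 1000 = 155.4 mPa*s

155.4


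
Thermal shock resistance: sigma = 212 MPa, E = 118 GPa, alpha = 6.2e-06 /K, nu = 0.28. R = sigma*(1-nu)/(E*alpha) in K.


R = 212*(1-0.28)/(118*1000*6.2e-06) = 209 K

209


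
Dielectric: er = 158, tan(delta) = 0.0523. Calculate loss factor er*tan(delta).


Loss = 158 * 0.0523 = 8.263

8.263


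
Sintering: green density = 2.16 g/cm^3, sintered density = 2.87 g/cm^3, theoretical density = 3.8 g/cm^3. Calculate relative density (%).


Relative = 2.87 / 3.8 * 100 = 75.5%

75.5


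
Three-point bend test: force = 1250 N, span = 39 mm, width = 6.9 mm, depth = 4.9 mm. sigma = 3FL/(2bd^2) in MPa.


sigma = 3*1250*39/(2*6.9*4.9^2) = 441.4 MPa

441.4


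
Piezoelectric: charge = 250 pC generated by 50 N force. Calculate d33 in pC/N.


d33 = 250 / 50 = 5.0 pC/N

5.0


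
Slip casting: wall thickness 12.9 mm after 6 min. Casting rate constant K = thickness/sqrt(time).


K = 12.9 / sqrt(6) = 12.9 / 2.4495 = 5.266 mm/min^0.5

5.266


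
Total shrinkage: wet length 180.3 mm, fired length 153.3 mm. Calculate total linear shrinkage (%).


TS = (180.3 - 153.3) / 180.3 * 100 = 14.98%

14.98


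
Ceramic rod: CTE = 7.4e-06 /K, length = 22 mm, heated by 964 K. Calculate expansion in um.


dL = 7.4e-06 * 22 * 964 * 1000 = 156.939 um

156.939


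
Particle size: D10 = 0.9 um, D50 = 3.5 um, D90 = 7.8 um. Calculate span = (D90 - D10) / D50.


Span = (7.8 - 0.9) / 3.5 = 6.9 / 3.5 = 1.971

1.971


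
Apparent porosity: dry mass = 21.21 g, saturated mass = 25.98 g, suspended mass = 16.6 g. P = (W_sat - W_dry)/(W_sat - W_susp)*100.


P = (25.98 - 21.21) / (25.98 - 16.6) * 100 = 4.77 / 9.38 * 100 = 50.9%

50.9


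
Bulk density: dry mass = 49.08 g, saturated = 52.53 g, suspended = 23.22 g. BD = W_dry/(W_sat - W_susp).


BD = 49.08 / (52.53 - 23.22) = 49.08 / 29.31 = 1.675 g/cm^3

1.675


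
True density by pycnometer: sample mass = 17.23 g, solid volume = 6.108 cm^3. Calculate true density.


TD = 17.23 / 6.108 = 2.821 g/cm^3

2.821


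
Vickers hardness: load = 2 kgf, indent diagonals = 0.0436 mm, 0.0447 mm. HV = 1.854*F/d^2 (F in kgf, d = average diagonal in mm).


d_avg = (0.0436+0.0447)/2 = 0.04415 mm
HV = 1.854*2/0.04415^2 = 1902

1902


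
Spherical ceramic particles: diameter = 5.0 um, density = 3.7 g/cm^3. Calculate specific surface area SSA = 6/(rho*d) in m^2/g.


SSA = 6 / (3.7 * 5.0) = 0.324 m^2/g

0.324


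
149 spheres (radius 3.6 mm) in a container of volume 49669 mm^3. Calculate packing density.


V_sphere = 4/3*pi*3.6^3 = 195.4322 mm^3
Total V = 149*195.4322 = 29119.3978 mm^3
PD = 29119.3978 / 49669 = 0.586

0.586


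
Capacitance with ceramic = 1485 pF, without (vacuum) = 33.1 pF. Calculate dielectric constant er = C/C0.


er = 1485 / 33.1 = 44.86

44.86


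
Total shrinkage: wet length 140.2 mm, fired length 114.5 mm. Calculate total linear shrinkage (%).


TS = (140.2 - 114.5) / 140.2 * 100 = 18.33%

18.33


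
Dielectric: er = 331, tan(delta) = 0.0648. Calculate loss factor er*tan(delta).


Loss = 331 * 0.0648 = 21.449

21.449


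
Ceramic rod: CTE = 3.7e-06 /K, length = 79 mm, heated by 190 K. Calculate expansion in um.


dL = 3.7e-06 * 79 * 190 * 1000 = 55.537 um

55.537


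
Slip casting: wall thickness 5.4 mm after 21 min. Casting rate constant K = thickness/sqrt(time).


K = 5.4 / sqrt(21) = 5.4 / 4.5826 = 1.178 mm/min^0.5

1.178


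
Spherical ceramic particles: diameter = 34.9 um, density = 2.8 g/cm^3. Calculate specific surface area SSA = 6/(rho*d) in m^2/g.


SSA = 6 / (2.8 * 34.9) = 0.061 m^2/g

0.061


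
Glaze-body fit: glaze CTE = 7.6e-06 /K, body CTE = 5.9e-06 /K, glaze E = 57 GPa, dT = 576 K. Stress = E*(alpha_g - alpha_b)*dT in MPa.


Stress = 57*1000*(7.6e-06 - 5.9e-06)*576 = 55.8 MPa

55.8


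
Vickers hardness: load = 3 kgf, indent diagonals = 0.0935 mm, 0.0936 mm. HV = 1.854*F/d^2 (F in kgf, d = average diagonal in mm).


d_avg = (0.0935+0.0936)/2 = 0.09355 mm
HV = 1.854*3/0.09355^2 = 636

636


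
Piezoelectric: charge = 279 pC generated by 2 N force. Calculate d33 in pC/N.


d33 = 279 / 2 = 139.5 pC/N

139.5


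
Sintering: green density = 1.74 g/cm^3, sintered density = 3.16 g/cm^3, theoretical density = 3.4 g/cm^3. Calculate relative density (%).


Relative = 3.16 / 3.4 * 100 = 92.9%

92.9


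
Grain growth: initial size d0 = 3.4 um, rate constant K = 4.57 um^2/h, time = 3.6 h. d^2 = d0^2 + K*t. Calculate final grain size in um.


d^2 = 3.4^2 + 4.57*3.6 = 28.012
d = sqrt(28.012) = 5.29 um

5.29


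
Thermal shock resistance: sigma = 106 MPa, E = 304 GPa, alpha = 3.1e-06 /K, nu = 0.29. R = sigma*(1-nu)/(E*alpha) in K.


R = 106*(1-0.29)/(304*1000*3.1e-06) = 80 K

80


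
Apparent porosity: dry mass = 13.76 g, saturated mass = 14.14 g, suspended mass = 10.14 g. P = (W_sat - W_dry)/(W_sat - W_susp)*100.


P = (14.14 - 13.76) / (14.14 - 10.14) * 100 = 0.38 / 4.0 * 100 = 9.5%

9.5


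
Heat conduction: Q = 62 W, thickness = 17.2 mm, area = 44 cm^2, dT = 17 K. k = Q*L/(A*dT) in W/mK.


k = 62*17.2/1000/(44/10000*17) = 14.26 W/mK

14.26


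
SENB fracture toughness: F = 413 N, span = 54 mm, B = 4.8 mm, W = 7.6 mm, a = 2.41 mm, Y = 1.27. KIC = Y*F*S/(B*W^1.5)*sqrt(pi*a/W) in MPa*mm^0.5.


KIC = 1.27*413*54/(4.8*7.6^1.5)*sqrt(pi*2.41/7.6) = 281.1

281.1


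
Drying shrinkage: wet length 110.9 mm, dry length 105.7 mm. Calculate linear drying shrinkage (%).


DS = (110.9 - 105.7) / 110.9 * 100 = 4.69%

4.69


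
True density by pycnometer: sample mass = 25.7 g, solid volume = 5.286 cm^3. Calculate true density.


TD = 25.7 / 5.286 = 4.862 g/cm^3

4.862


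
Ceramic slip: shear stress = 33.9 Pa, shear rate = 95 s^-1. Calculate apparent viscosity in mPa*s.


eta = tau/gamma * 1000 = 33.9/95 * 1000 = 356.8 mPa*s

356.8


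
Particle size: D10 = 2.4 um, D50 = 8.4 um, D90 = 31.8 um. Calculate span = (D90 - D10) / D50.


Span = (31.8 - 2.4) / 8.4 = 29.4 / 8.4 = 3.5

3.5


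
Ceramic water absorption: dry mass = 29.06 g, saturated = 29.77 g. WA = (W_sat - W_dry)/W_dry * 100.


WA = (29.77 - 29.06) / 29.06 * 100 = 2.44%

2.44


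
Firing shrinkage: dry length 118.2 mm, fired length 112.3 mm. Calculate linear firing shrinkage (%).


FS = (118.2 - 112.3) / 118.2 * 100 = 4.99%

4.99


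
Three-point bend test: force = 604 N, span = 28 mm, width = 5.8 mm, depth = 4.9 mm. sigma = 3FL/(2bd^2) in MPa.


sigma = 3*604*28/(2*5.8*4.9^2) = 182.2 MPa

182.2


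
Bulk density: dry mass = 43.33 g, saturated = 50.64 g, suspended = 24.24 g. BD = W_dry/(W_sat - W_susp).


BD = 43.33 / (50.64 - 24.24) = 43.33 / 26.4 = 1.641 g/cm^3

1.641


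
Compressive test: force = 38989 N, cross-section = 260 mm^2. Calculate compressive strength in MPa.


CS = 38989 / 260 = 150.0 MPa

150.0


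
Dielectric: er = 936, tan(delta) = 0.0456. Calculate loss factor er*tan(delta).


Loss = 936 * 0.0456 = 42.682

42.682


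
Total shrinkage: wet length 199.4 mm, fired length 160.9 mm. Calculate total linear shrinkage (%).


TS = (199.4 - 160.9) / 199.4 * 100 = 19.31%

19.31


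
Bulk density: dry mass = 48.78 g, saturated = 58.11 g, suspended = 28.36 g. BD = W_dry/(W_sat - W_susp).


BD = 48.78 / (58.11 - 28.36) = 48.78 / 29.75 = 1.64 g/cm^3

1.64


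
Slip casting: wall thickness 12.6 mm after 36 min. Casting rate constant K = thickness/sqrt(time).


K = 12.6 / sqrt(36) = 12.6 / 6.0 = 2.1 mm/min^0.5

2.1


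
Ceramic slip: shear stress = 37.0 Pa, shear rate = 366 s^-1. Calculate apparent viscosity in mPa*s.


eta = tau/gamma * 1000 = 37.0/366 * 1000 = 101.1 mPa*s

101.1


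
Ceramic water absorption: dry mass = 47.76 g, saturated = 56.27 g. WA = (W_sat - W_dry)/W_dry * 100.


WA = (56.27 - 47.76) / 47.76 * 100 = 17.82%

17.82


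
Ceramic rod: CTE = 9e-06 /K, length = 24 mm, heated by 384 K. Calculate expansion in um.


dL = 9e-06 * 24 * 384 * 1000 = 82.944 um

82.944


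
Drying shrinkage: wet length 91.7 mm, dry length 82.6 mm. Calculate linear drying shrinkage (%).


DS = (91.7 - 82.6) / 91.7 * 100 = 9.92%

9.92


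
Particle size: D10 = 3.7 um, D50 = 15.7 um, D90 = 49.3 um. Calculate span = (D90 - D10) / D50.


Span = (49.3 - 3.7) / 15.7 = 45.6 / 15.7 = 2.904

2.904


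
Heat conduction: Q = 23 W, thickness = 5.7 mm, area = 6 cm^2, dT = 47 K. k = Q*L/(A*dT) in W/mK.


k = 23*5.7/1000/(6/10000*47) = 4.65 W/mK

4.65


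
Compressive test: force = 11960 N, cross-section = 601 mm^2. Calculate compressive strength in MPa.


CS = 11960 / 601 = 19.9 MPa

19.9


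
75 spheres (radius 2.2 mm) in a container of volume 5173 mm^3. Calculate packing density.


V_sphere = 4/3*pi*2.2^3 = 44.6022 mm^3
Total V = 75*44.6022 = 3345.165 mm^3
PD = 3345.165 / 5173 = 0.647

0.647


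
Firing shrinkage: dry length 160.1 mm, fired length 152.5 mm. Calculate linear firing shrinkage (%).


FS = (160.1 - 152.5) / 160.1 * 100 = 4.75%

4.75


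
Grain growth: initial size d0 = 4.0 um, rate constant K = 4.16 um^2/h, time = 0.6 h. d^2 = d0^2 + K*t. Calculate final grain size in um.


d^2 = 4.0^2 + 4.16*0.6 = 18.496
d = sqrt(18.496) = 4.3 um

4.3


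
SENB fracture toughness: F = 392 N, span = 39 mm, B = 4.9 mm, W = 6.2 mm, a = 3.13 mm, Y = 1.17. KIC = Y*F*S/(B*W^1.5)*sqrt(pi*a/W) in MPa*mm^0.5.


KIC = 1.17*392*39/(4.9*6.2^1.5)*sqrt(pi*3.13/6.2) = 297.79

297.79


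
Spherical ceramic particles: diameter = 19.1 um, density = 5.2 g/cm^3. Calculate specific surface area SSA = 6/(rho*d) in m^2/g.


SSA = 6 / (5.2 * 19.1) = 0.06 m^2/g

0.06


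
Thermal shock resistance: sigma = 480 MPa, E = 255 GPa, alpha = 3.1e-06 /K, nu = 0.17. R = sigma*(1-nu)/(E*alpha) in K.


R = 480*(1-0.17)/(255*1000*3.1e-06) = 504 K

504


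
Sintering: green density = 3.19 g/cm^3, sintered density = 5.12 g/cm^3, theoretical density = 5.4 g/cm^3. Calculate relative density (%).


Relative = 5.12 / 5.4 * 100 = 94.8%

94.8


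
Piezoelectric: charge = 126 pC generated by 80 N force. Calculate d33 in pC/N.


d33 = 126 / 80 = 1.6 pC/N

1.6


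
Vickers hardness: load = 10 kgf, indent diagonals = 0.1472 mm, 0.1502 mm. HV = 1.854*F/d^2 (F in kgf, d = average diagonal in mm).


d_avg = (0.1472+0.1502)/2 = 0.1487 mm
HV = 1.854*10/0.1487^2 = 838

838


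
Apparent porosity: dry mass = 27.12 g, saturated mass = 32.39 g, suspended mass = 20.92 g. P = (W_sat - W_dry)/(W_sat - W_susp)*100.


P = (32.39 - 27.12) / (32.39 - 20.92) * 100 = 5.27 / 11.47 * 100 = 45.9%

45.9


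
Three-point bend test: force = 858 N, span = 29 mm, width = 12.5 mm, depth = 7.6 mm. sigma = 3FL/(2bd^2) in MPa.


sigma = 3*858*29/(2*12.5*7.6^2) = 51.7 MPa

51.7


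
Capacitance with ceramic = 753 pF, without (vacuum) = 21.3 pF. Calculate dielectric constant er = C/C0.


er = 753 / 21.3 = 35.35

35.35


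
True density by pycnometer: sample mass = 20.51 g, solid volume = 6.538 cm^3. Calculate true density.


TD = 20.51 / 6.538 = 3.137 g/cm^3

3.137


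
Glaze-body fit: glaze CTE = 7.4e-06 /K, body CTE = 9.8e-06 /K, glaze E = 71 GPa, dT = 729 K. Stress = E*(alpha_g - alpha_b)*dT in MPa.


Stress = 71*1000*(7.4e-06 - 9.8e-06)*729 = -124.2 MPa

-124.2


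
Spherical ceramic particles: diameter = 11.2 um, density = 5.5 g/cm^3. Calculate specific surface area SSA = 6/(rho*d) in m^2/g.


SSA = 6 / (5.5 * 11.2) = 0.097 m^2/g

0.097


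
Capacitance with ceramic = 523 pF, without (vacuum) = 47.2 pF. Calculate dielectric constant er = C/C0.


er = 523 / 47.2 = 11.08

11.08


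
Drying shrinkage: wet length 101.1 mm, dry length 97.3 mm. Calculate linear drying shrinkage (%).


DS = (101.1 - 97.3) / 101.1 * 100 = 3.76%

3.76


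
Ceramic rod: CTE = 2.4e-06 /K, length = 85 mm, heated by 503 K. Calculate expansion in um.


dL = 2.4e-06 * 85 * 503 * 1000 = 102.612 um

102.612


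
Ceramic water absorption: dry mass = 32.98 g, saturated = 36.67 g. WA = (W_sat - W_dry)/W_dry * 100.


WA = (36.67 - 32.98) / 32.98 * 100 = 11.19%

11.19


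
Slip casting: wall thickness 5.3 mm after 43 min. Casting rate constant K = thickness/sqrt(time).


K = 5.3 / sqrt(43) = 5.3 / 6.5574 = 0.808 mm/min^0.5

0.808


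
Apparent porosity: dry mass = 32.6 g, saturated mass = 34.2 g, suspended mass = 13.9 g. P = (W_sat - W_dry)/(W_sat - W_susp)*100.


P = (34.2 - 32.6) / (34.2 - 13.9) * 100 = 1.6 / 20.3 * 100 = 7.9%

7.9


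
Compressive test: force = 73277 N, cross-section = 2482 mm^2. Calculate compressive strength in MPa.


CS = 73277 / 2482 = 29.5 MPa

29.5


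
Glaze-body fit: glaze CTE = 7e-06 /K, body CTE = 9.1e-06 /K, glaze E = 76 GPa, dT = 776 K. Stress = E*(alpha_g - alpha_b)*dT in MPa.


Stress = 76*1000*(7e-06 - 9.1e-06)*776 = -123.8 MPa

-123.8


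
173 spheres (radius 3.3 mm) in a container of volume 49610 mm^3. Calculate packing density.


V_sphere = 4/3*pi*3.3^3 = 150.5326 mm^3
Total V = 173*150.5326 = 26042.1398 mm^3
PD = 26042.1398 / 49610 = 0.525

0.525


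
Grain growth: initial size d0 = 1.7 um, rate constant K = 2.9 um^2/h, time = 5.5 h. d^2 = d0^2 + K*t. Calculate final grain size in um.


d^2 = 1.7^2 + 2.9*5.5 = 18.84
d = sqrt(18.84) = 4.34 um

4.34


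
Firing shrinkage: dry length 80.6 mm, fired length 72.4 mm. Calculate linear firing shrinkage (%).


FS = (80.6 - 72.4) / 80.6 * 100 = 10.17%

10.17


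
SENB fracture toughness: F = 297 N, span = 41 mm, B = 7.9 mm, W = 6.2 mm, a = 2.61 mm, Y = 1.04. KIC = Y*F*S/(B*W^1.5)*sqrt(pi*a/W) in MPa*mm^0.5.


KIC = 1.04*297*41/(7.9*6.2^1.5)*sqrt(pi*2.61/6.2) = 119.41

119.41


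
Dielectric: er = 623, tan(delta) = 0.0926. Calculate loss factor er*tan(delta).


Loss = 623 * 0.0926 = 57.69

57.69


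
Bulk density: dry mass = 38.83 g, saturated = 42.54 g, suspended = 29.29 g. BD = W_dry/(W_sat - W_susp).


BD = 38.83 / (42.54 - 29.29) = 38.83 / 13.25 = 2.931 g/cm^3

2.931


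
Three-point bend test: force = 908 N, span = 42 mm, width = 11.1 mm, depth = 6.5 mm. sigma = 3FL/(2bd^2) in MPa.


sigma = 3*908*42/(2*11.1*6.5^2) = 122.0 MPa

122.0


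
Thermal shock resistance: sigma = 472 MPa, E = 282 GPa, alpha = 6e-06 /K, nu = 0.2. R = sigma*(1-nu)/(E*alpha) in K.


R = 472*(1-0.2)/(282*1000*6e-06) = 223 K

223


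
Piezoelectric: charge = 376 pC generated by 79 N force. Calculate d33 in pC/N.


d33 = 376 / 79 = 4.8 pC/N

4.8


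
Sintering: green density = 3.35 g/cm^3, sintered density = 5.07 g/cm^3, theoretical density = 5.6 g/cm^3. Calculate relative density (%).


Relative = 5.07 / 5.6 * 100 = 90.5%

90.5


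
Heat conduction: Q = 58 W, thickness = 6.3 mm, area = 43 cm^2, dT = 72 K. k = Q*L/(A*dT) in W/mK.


k = 58*6.3/1000/(43/10000*72) = 1.18 W/mK

1.18
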